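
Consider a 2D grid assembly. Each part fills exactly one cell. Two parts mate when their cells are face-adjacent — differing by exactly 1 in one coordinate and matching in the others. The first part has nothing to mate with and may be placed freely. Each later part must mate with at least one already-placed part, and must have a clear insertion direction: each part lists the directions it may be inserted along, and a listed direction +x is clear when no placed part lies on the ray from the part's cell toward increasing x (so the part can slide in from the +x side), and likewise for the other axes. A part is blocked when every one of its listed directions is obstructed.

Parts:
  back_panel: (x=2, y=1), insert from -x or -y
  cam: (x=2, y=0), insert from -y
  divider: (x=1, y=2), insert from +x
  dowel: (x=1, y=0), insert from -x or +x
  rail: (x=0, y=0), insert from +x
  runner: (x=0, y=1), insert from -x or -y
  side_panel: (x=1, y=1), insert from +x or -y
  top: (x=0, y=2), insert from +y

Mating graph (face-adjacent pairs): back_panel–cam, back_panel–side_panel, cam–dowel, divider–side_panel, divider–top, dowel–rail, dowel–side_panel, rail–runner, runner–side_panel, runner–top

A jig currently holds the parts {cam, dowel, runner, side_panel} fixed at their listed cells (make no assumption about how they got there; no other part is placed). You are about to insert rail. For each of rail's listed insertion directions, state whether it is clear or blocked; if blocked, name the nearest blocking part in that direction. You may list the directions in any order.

+x: nearest on ray is dowel@(1, 0) ⇒ blocked

+x: blocked by dowel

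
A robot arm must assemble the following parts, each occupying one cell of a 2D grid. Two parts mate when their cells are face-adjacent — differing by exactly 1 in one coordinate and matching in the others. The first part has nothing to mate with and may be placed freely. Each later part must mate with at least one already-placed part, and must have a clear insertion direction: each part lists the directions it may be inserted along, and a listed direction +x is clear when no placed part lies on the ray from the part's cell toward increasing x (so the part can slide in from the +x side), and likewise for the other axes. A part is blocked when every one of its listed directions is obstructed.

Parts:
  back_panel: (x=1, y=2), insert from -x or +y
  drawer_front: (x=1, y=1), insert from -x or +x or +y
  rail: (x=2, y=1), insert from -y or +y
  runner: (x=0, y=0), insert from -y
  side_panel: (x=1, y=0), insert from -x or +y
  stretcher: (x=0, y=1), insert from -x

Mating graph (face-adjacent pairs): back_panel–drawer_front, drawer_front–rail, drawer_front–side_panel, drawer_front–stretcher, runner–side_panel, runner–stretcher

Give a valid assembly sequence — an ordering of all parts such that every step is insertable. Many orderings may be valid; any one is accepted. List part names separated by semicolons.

1. drawer_front@(1, 1) [-x clear] — {drawer_front}
2. rail@(2, 1) [-y clear] — {drawer_front, rail}
3. side_panel@(1, 0) [-x clear] — {drawer_front, rail, side_panel}
4. runner@(0, 0) [-y clear] — {drawer_front, rail, runner, side_panel}
5. stretcher@(0, 1) [-x clear] — {drawer_front, rail, runner, side_panel, stretcher}
6. back_panel@(1, 2) [-x clear] — {back_panel, drawer_front, rail, runner, side_panel, stretcher}

drawer_front; rail; side_panel; runner; stretcher; back_panel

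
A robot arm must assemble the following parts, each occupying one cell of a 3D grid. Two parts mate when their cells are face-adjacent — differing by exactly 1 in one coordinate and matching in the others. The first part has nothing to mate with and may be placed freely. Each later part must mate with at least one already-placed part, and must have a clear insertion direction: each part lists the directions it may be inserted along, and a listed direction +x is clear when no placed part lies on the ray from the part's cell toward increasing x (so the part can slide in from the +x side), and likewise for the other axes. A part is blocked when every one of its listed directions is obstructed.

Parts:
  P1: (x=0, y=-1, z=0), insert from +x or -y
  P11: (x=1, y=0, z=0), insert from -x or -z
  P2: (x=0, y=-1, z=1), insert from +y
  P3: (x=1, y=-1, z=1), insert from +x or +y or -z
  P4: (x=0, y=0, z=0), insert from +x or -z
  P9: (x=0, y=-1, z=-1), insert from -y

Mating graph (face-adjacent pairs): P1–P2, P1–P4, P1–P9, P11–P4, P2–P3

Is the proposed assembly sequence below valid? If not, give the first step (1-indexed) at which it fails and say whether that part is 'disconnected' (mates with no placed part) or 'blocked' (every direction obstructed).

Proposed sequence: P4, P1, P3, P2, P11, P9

1. P4@(0, 0, 0) [+x clear] — {P4}
2. P1@(0, -1, 0) [+x clear] — {P1, P4}
3. P3@(1, -1, 1) — no placed neighbour ⇒ disconnected

Invalid at step 3 (disconnected)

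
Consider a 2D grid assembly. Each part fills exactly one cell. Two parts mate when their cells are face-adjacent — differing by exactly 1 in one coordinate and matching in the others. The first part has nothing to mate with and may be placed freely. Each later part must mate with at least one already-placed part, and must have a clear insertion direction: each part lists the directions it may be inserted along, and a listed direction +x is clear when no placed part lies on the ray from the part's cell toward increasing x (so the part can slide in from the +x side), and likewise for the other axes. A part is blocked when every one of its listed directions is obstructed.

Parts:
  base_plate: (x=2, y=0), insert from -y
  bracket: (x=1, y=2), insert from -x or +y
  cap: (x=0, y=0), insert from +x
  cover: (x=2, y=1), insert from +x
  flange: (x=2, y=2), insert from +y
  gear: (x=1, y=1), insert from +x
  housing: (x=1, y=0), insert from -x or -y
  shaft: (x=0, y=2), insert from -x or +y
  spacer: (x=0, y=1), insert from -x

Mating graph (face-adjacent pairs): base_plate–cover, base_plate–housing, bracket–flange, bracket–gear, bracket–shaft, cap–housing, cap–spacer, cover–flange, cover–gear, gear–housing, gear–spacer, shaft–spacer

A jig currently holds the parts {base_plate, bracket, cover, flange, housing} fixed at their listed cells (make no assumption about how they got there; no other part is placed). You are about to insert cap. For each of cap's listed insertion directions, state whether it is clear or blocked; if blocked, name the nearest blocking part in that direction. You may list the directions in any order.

+x: blocked by housing

+x: nearest on ray is housing@(1, 0) ⇒ blocked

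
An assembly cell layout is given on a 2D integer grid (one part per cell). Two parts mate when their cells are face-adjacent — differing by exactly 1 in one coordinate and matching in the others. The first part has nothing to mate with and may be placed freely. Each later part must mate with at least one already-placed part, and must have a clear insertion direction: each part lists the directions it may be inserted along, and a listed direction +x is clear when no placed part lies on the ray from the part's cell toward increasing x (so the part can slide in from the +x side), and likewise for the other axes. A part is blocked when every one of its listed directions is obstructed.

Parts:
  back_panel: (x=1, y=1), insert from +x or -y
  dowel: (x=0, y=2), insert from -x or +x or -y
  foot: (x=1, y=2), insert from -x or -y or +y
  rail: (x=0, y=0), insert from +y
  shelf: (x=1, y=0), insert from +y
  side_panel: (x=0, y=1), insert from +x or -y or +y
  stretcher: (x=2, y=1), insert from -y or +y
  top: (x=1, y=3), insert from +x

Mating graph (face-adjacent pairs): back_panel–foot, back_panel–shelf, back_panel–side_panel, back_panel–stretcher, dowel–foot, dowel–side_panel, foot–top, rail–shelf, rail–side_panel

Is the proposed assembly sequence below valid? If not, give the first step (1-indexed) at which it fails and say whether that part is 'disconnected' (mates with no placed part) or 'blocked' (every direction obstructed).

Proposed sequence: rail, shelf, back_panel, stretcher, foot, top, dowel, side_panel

1. rail@(0, 0) [+y clear] — {rail}
2. shelf@(1, 0) [+y clear] — {rail, shelf}
3. back_panel@(1, 1) [+x clear] — {back_panel, rail, shelf}
4. stretcher@(2, 1) [-y clear] — {back_panel, rail, shelf, stretcher}
5. foot@(1, 2) [-x clear] — {back_panel, foot, rail, shelf, stretcher}
6. top@(1, 3) [+x clear] — {back_panel, foot, rail, shelf, stretcher, top}
7. dowel@(0, 2) [-x clear] — {back_panel, dowel, foot, rail, shelf, stretcher, top}
8. side_panel@(0, 1) — +x/-y/+y all obstructed ⇒ blocked

Invalid at step 8 (blocked)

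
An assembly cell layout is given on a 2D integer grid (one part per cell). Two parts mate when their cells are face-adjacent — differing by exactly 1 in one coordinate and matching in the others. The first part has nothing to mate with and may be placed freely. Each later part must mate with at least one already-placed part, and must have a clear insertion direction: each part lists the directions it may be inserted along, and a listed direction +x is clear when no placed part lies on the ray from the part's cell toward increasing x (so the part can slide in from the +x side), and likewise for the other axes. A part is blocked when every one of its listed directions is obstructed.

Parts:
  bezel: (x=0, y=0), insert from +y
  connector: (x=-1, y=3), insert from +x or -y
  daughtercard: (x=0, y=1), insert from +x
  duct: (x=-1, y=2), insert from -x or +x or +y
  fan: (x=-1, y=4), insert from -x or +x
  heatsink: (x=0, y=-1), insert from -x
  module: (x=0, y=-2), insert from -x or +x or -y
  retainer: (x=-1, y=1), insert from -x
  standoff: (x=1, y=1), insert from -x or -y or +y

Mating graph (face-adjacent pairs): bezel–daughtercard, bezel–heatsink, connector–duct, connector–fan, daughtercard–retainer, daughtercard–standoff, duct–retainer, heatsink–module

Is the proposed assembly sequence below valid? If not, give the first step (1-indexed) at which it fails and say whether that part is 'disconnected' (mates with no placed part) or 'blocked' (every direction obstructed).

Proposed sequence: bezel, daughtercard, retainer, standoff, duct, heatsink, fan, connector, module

1. bezel@(0, 0) [+y clear] — {bezel}
2. daughtercard@(0, 1) [+x clear] — {bezel, daughtercard}
3. retainer@(-1, 1) [-x clear] — {bezel, daughtercard, retainer}
4. standoff@(1, 1) [-y clear] — {bezel, daughtercard, retainer, standoff}
5. duct@(-1, 2) [-x clear] — {bezel, daughtercard, duct, retainer, standoff}
6. heatsink@(0, -1) [-x clear] — {bezel, daughtercard, duct, heatsink, retainer, standoff}
7. fan@(-1, 4) — no placed neighbour ⇒ disconnected

Invalid at step 7 (disconnected)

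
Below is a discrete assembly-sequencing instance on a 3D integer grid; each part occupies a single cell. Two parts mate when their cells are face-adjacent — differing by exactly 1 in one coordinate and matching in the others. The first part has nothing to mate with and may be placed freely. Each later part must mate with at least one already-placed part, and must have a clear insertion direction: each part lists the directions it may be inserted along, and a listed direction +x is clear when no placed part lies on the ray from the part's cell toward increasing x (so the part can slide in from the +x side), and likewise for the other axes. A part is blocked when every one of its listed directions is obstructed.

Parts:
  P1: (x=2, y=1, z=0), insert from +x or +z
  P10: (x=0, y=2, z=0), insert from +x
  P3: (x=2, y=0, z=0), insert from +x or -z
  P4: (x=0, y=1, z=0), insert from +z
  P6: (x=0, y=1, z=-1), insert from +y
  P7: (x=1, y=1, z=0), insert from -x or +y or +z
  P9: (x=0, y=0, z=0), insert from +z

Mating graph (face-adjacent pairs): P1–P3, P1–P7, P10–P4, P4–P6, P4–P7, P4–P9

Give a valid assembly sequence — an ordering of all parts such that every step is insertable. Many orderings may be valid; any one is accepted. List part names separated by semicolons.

1. P9@(0, 0, 0) [+z clear] — {P9}
2. P4@(0, 1, 0) [+z clear] — {P4, P9}
3. P10@(0, 2, 0) [+x clear] — {P10, P4, P9}
4. P6@(0, 1, -1) [+y clear] — {P10, P4, P6, P9}
5. P7@(1, 1, 0) [+y clear] — {P10, P4, P6, P7, P9}
6. P1@(2, 1, 0) [+x clear] — {P1, P10, P4, P6, P7, P9}
7. P3@(2, 0, 0) [+x clear] — {P1, P10, P3, P4, P6, P7, P9}

P9; P4; P10; P6; P7; P1; P3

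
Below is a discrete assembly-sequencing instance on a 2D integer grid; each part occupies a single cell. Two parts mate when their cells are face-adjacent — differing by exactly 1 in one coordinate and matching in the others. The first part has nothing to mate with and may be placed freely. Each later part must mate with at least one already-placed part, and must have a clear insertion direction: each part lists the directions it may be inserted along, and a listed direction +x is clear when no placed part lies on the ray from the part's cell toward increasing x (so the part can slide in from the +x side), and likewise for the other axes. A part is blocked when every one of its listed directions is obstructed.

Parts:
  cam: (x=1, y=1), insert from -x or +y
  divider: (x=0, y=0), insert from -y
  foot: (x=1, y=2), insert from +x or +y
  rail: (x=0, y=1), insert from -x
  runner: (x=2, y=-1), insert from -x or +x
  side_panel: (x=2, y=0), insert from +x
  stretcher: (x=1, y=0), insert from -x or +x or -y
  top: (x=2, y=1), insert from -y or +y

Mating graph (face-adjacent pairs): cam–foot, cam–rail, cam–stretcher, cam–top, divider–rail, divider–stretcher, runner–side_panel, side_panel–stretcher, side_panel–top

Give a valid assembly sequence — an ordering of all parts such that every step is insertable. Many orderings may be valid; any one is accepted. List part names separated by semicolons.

cam; rail; divider; foot; top; side_panel; runner; stretcher

1. cam@(1, 1) [-x clear] — {cam}
2. rail@(0, 1) [-x clear] — {cam, rail}
3. divider@(0, 0) [-y clear] — {cam, divider, rail}
4. foot@(1, 2) [+x clear] — {cam, divider, foot, rail}
5. top@(2, 1) [-y clear] — {cam, divider, foot, rail, top}
6. side_panel@(2, 0) [+x clear] — {cam, divider, foot, rail, side_panel, top}
7. runner@(2, -1) [-x clear] — {cam, divider, foot, rail, runner, side_panel, top}
8. stretcher@(1, 0) [-y clear] — {cam, divider, foot, rail, runner, side_panel, stretcher, top}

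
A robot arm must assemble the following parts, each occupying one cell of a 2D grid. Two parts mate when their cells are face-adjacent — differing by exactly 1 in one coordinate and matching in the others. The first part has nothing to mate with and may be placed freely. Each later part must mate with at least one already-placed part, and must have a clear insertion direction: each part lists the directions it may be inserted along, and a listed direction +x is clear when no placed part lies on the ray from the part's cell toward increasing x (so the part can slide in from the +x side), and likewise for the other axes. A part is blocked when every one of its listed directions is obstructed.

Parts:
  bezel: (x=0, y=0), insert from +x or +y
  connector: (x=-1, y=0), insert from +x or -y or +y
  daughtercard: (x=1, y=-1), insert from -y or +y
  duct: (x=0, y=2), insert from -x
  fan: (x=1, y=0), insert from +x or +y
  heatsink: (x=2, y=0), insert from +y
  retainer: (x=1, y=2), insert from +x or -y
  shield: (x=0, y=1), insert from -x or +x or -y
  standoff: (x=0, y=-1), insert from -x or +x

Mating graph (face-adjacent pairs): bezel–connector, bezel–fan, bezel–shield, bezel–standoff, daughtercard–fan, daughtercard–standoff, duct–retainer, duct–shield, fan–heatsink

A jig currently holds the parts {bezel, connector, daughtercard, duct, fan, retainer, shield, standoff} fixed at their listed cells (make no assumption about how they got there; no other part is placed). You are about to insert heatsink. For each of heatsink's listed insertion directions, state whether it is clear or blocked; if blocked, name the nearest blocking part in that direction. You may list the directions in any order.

+y: clear

+y: ray from heatsink(2, 0) has no placed part ⇒ clear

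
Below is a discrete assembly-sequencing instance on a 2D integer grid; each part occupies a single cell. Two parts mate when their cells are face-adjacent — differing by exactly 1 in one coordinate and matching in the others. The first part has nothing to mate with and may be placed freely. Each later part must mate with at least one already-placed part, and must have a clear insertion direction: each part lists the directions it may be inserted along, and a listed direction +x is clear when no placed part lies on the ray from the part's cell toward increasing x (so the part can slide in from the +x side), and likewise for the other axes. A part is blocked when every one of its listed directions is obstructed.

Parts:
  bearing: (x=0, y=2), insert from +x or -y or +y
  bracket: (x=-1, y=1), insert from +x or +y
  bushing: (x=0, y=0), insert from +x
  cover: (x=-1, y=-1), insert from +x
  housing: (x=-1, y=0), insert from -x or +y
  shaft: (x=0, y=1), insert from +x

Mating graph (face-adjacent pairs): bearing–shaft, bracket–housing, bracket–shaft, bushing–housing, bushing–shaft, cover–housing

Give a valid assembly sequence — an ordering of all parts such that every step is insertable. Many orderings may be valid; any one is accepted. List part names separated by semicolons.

1. shaft@(0, 1) [+x clear] — {shaft}
2. bracket@(-1, 1) [+y clear] — {bracket, shaft}
3. bearing@(0, 2) [+x clear] — {bearing, bracket, shaft}
4. housing@(-1, 0) [-x clear] — {bearing, bracket, housing, shaft}
5. bushing@(0, 0) [+x clear] — {bearing, bracket, bushing, housing, shaft}
6. cover@(-1, -1) [+x clear] — {bearing, bracket, bushing, cover, housing, shaft}

shaft; bracket; bearing; housing; bushing; cover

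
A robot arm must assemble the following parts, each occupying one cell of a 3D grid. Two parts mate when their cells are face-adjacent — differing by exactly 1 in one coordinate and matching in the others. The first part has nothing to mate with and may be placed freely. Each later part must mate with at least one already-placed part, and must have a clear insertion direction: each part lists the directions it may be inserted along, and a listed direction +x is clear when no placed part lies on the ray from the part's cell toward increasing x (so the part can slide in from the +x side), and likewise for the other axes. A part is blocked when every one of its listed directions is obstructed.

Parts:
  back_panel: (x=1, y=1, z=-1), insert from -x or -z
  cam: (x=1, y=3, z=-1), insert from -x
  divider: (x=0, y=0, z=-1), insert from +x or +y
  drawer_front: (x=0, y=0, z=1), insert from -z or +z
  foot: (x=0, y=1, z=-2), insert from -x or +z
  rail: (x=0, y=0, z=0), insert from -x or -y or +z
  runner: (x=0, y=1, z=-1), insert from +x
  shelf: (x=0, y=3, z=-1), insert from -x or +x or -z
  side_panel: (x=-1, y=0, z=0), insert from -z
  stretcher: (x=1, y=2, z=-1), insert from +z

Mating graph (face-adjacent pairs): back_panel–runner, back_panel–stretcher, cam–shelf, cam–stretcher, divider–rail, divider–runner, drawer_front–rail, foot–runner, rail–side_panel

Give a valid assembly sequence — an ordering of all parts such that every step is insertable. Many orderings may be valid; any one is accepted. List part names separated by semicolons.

runner; back_panel; stretcher; cam; divider; rail; side_panel; drawer_front; foot; shelf

1. runner@(0, 1, -1) [+x clear] — {runner}
2. back_panel@(1, 1, -1) [-z clear] — {back_panel, runner}
3. stretcher@(1, 2, -1) [+z clear] — {back_panel, runner, stretcher}
4. cam@(1, 3, -1) [-x clear] — {back_panel, cam, runner, stretcher}
5. divider@(0, 0, -1) [+x clear] — {back_panel, cam, divider, runner, stretcher}
6. rail@(0, 0, 0) [-x clear] — {back_panel, cam, divider, rail, runner, stretcher}
7. side_panel@(-1, 0, 0) [-z clear] — {back_panel, cam, divider, rail, runner, side_panel, stretcher}
8. drawer_front@(0, 0, 1) [+z clear] — {back_panel, cam, divider, drawer_front, rail, runner, side_panel, stretcher}
9. foot@(0, 1, -2) [-x clear] — {back_panel, cam, divider, drawer_front, foot, rail, runner, side_panel, stretcher}
10. shelf@(0, 3, -1) [-x clear] — {back_panel, cam, divider, drawer_front, foot, rail, runner, shelf, side_panel, stretcher}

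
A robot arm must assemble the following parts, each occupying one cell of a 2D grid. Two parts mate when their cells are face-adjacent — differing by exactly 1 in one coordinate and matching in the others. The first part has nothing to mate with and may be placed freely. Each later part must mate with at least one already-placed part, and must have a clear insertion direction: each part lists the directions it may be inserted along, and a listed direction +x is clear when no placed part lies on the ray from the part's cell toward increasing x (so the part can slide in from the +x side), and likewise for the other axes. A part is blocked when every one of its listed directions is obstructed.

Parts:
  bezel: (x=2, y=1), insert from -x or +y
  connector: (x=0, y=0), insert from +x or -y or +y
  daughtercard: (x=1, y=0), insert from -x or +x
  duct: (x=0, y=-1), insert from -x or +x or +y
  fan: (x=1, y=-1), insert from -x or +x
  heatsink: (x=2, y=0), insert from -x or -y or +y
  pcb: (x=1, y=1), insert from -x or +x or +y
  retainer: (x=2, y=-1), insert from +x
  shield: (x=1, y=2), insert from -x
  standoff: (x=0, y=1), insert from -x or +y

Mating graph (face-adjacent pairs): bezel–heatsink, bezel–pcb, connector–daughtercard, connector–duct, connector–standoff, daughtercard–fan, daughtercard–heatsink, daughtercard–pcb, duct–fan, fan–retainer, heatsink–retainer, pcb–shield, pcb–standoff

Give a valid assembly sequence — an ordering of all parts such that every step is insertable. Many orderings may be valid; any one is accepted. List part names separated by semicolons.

1. bezel@(2, 1) [-x clear] — {bezel}
2. pcb@(1, 1) [-x clear] — {bezel, pcb}
3. daughtercard@(1, 0) [-x clear] — {bezel, daughtercard, pcb}
4. connector@(0, 0) [-y clear] — {bezel, connector, daughtercard, pcb}
5. fan@(1, -1) [-x clear] — {bezel, connector, daughtercard, fan, pcb}
6. duct@(0, -1) [-x clear] — {bezel, connector, daughtercard, duct, fan, pcb}
7. heatsink@(2, 0) [-y clear] — {bezel, connector, daughtercard, duct, fan, heatsink, pcb}
8. retainer@(2, -1) [+x clear] — {bezel, connector, daughtercard, duct, fan, heatsink, pcb, retainer}
9. standoff@(0, 1) [-x clear] — {bezel, connector, daughtercard, duct, fan, heatsink, pcb, retainer, standoff}
10. shield@(1, 2) [-x clear] — {bezel, connector, daughtercard, duct, fan, heatsink, pcb, retainer, shield, standoff}

bezel; pcb; daughtercard; connector; fan; duct; heatsink; retainer; standoff; shield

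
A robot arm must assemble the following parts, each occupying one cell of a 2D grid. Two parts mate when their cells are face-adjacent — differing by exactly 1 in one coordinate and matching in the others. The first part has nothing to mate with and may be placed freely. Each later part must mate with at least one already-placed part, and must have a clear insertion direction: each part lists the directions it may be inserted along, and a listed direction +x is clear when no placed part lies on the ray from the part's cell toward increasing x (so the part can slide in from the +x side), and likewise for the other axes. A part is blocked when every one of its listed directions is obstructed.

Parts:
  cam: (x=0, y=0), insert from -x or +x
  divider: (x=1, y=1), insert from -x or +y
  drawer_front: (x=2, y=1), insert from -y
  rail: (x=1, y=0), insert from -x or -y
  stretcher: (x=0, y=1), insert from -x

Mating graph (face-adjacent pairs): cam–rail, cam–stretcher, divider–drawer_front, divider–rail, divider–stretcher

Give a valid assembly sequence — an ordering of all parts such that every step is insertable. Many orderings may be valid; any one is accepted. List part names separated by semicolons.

1. divider@(1, 1) [-x clear] — {divider}
2. stretcher@(0, 1) [-x clear] — {divider, stretcher}
3. rail@(1, 0) [-x clear] — {divider, rail, stretcher}
4. cam@(0, 0) [-x clear] — {cam, divider, rail, stretcher}
5. drawer_front@(2, 1) [-y clear] — {cam, divider, drawer_front, rail, stretcher}

divider; stretcher; rail; cam; drawer_front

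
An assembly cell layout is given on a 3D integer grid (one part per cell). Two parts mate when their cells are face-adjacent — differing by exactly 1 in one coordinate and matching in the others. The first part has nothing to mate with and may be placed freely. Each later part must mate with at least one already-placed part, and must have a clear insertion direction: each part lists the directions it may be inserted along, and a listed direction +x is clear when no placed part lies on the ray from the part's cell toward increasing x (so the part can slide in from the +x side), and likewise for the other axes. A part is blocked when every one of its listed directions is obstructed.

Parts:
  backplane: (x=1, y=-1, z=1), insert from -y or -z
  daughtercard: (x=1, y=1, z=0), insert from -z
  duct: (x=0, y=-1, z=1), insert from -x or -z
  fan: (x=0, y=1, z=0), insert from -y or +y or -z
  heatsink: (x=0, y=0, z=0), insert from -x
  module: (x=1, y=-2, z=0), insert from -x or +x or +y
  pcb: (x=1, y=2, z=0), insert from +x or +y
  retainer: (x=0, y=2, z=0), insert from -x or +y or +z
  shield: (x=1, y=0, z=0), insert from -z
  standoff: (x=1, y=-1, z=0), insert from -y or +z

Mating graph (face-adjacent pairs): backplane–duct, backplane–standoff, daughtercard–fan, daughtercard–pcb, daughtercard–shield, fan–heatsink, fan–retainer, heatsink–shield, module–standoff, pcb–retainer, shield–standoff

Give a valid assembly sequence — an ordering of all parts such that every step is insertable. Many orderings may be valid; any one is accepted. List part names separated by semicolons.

shield; daughtercard; standoff; module; backplane; duct; pcb; retainer; fan; heatsink

1. shield@(1, 0, 0) [-z clear] — {shield}
2. daughtercard@(1, 1, 0) [-z clear] — {daughtercard, shield}
3. standoff@(1, -1, 0) [-y clear] — {daughtercard, shield, standoff}
4. module@(1, -2, 0) [-x clear] — {daughtercard, module, shield, standoff}
5. backplane@(1, -1, 1) [-y clear] — {backplane, daughtercard, module, shield, standoff}
6. duct@(0, -1, 1) [-x clear] — {backplane, daughtercard, duct, module, shield, standoff}
7. pcb@(1, 2, 0) [+x clear] — {backplane, daughtercard, duct, module, pcb, shield, standoff}
8. retainer@(0, 2, 0) [-x clear] — {backplane, daughtercard, duct, module, pcb, retainer, shield, standoff}
9. fan@(0, 1, 0) [-y clear] — {backplane, daughtercard, duct, fan, module, pcb, retainer, shield, standoff}
10. heatsink@(0, 0, 0) [-x clear] — {backplane, daughtercard, duct, fan, heatsink, module, pcb, retainer, shield, standoff}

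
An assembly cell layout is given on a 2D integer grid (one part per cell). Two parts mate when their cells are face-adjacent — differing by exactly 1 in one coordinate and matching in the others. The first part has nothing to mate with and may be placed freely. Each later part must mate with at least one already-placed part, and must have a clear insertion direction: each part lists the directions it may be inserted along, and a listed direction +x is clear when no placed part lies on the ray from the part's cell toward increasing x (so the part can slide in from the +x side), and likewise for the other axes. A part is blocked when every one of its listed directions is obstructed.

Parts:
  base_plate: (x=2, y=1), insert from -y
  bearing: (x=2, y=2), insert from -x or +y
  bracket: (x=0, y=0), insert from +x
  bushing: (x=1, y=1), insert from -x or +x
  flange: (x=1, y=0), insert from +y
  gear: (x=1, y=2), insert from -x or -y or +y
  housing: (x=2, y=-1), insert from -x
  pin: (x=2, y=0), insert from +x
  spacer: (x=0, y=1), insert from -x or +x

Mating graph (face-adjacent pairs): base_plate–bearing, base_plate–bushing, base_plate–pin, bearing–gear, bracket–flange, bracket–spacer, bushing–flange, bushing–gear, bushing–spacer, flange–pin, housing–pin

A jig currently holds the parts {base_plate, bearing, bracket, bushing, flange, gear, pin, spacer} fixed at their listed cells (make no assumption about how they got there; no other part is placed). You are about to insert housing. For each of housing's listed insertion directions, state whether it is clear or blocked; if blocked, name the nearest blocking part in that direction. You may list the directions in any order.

-x: clear

-x: ray from housing(2, -1) has no placed part ⇒ clear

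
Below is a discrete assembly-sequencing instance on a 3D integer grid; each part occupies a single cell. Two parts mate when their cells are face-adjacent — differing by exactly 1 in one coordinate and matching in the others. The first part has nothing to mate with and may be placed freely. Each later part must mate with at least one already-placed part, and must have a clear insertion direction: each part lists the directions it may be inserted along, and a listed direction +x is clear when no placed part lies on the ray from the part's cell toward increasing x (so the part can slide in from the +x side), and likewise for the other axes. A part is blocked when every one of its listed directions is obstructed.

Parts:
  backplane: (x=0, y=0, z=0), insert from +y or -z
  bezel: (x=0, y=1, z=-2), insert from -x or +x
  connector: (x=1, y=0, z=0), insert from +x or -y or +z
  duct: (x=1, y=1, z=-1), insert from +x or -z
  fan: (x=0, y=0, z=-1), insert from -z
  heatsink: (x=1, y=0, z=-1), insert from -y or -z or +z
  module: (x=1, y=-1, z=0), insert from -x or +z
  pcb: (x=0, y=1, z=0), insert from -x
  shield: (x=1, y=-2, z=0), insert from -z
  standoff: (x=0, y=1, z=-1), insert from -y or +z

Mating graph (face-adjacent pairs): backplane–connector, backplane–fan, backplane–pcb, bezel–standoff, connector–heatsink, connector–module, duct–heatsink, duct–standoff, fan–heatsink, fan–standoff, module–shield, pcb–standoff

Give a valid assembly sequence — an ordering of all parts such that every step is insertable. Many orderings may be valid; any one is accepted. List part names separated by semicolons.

1. bezel@(0, 1, -2) [-x clear] — {bezel}
2. standoff@(0, 1, -1) [-y clear] — {bezel, standoff}
3. pcb@(0, 1, 0) [-x clear] — {bezel, pcb, standoff}
4. backplane@(0, 0, 0) [-z clear] — {backplane, bezel, pcb, standoff}
5. duct@(1, 1, -1) [+x clear] — {backplane, bezel, duct, pcb, standoff}
6. heatsink@(1, 0, -1) [-y clear] — {backplane, bezel, duct, heatsink, pcb, standoff}
7. connector@(1, 0, 0) [+x clear] — {backplane, bezel, connector, duct, heatsink, pcb, standoff}
8. module@(1, -1, 0) [-x clear] — {backplane, bezel, connector, duct, heatsink, module, pcb, standoff}
9. shield@(1, -2, 0) [-z clear] — {backplane, bezel, connector, duct, heatsink, module, pcb, shield, standoff}
10. fan@(0, 0, -1) [-z clear] — {backplane, bezel, connector, duct, fan, heatsink, module, pcb, shield, standoff}

bezel; standoff; pcb; backplane; duct; heatsink; connector; module; shield; fan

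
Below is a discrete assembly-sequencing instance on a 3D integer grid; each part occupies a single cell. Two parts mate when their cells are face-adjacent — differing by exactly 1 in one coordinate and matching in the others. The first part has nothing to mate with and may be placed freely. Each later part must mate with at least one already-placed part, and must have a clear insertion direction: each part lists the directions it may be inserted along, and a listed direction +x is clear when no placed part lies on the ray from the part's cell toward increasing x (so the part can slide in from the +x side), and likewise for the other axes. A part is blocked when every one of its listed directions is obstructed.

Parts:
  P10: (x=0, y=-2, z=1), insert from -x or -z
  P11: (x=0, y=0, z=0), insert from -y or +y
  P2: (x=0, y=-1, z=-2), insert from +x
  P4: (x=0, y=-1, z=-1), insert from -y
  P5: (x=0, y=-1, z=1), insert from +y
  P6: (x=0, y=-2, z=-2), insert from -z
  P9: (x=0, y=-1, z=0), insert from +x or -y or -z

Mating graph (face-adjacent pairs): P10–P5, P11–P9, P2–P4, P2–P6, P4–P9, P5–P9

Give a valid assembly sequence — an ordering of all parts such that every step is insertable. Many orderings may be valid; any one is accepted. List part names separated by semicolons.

1. P2@(0, -1, -2) [+x clear] — {P2}
2. P6@(0, -2, -2) [-z clear] — {P2, P6}
3. P4@(0, -1, -1) [-y clear] — {P2, P4, P6}
4. P9@(0, -1, 0) [+x clear] — {P2, P4, P6, P9}
5. P5@(0, -1, 1) [+y clear] — {P2, P4, P5, P6, P9}
6. P10@(0, -2, 1) [-x clear] — {P10, P2, P4, P5, P6, P9}
7. P11@(0, 0, 0) [+y clear] — {P10, P11, P2, P4, P5, P6, P9}

P2; P6; P4; P9; P5; P10; P11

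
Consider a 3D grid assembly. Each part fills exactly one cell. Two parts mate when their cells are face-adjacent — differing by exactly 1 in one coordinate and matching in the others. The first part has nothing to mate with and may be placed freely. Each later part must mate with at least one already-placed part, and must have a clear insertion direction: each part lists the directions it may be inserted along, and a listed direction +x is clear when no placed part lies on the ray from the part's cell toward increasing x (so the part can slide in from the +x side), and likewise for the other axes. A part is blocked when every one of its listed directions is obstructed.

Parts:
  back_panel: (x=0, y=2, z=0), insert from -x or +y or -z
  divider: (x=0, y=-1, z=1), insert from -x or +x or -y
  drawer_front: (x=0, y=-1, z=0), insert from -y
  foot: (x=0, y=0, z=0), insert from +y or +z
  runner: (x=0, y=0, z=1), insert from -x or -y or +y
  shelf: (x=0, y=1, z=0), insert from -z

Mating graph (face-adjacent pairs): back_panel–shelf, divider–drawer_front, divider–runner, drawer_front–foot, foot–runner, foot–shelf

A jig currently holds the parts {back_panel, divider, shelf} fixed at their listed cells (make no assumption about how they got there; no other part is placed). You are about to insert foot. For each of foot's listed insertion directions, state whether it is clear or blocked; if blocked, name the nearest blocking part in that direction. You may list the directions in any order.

+y: blocked by shelf; +z: clear

+y: nearest on ray is shelf@(0, 1, 0) ⇒ blocked
+z: ray from foot(0, 0, 0) has no placed part ⇒ clear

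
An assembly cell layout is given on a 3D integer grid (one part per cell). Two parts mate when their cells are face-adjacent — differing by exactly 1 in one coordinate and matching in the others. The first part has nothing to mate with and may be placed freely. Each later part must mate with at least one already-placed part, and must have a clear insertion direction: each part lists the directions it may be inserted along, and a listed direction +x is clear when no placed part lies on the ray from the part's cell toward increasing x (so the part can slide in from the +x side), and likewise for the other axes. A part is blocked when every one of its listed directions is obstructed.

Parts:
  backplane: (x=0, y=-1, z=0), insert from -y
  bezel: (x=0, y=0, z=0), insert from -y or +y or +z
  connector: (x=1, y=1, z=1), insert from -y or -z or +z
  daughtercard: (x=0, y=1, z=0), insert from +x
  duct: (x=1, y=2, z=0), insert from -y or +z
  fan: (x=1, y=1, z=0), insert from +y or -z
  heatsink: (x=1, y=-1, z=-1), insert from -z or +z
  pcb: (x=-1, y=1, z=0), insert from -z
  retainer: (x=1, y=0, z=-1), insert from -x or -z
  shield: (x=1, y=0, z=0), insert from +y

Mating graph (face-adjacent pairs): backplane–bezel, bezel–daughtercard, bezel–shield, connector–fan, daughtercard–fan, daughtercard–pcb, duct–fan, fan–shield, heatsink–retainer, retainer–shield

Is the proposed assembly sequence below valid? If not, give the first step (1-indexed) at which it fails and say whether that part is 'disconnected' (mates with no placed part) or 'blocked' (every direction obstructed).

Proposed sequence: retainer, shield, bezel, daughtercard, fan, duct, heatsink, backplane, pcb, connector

1. retainer@(1, 0, -1) [-x clear] — {retainer}
2. shield@(1, 0, 0) [+y clear] — {retainer, shield}
3. bezel@(0, 0, 0) [-y clear] — {bezel, retainer, shield}
4. daughtercard@(0, 1, 0) [+x clear] — {bezel, daughtercard, retainer, shield}
5. fan@(1, 1, 0) [+y clear] — {bezel, daughtercard, fan, retainer, shield}
6. duct@(1, 2, 0) [+z clear] — {bezel, daughtercard, duct, fan, retainer, shield}
7. heatsink@(1, -1, -1) [-z clear] — {bezel, daughtercard, duct, fan, heatsink, retainer, shield}
8. backplane@(0, -1, 0) [-y clear] — {backplane, bezel, daughtercard, duct, fan, heatsink, retainer, shield}
9. pcb@(-1, 1, 0) [-z clear] — {backplane, bezel, daughtercard, duct, fan, heatsink, pcb, retainer, shield}
10. connector@(1, 1, 1) [-y clear] — {backplane, bezel, connector, daughtercard, duct, fan, heatsink, pcb, retainer, shield}

Valid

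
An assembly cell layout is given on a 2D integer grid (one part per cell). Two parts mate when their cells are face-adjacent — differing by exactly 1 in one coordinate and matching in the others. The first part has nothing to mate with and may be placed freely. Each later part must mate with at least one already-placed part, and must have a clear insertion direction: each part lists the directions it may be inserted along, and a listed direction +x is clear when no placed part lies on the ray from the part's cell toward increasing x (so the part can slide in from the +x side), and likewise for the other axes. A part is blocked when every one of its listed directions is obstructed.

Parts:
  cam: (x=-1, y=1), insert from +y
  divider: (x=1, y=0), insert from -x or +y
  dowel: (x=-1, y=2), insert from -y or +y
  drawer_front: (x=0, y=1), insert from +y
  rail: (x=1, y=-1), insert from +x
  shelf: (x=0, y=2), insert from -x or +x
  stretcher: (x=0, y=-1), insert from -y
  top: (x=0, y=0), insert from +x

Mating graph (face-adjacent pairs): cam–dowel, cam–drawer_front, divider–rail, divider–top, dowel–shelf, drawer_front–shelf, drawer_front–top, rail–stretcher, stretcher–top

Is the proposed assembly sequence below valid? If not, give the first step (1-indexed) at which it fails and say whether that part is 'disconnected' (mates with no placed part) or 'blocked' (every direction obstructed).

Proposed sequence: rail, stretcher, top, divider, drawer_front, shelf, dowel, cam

1. rail@(1, -1) [+x clear] — {rail}
2. stretcher@(0, -1) [-y clear] — {rail, stretcher}
3. top@(0, 0) [+x clear] — {rail, stretcher, top}
4. divider@(1, 0) [+y clear] — {divider, rail, stretcher, top}
5. drawer_front@(0, 1) [+y clear] — {divider, drawer_front, rail, stretcher, top}
6. shelf@(0, 2) [-x clear] — {divider, drawer_front, rail, shelf, stretcher, top}
7. dowel@(-1, 2) [-y clear] — {divider, dowel, drawer_front, rail, shelf, stretcher, top}
8. cam@(-1, 1) — +y all obstructed ⇒ blocked

Invalid at step 8 (blocked)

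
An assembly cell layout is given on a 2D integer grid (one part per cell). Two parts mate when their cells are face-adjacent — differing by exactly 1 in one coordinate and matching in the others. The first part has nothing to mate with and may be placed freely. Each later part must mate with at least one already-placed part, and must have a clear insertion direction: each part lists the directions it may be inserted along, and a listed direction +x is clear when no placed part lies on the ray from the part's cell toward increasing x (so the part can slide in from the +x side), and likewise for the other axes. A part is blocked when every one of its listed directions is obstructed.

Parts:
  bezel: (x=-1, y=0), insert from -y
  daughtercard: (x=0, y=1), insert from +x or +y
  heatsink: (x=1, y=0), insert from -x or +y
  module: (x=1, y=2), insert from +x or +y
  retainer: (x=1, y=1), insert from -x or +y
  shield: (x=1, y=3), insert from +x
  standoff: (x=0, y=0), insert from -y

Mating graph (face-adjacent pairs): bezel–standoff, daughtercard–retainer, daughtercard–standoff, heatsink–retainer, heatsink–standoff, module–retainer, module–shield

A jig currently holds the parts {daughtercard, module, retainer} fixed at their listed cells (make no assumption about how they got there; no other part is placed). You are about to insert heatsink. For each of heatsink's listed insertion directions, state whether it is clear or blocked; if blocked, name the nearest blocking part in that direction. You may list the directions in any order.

-x: ray from heatsink(1, 0) has no placed part ⇒ clear
+y: nearest on ray is retainer@(1, 1) ⇒ blocked

+y: blocked by retainer; -x: clear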